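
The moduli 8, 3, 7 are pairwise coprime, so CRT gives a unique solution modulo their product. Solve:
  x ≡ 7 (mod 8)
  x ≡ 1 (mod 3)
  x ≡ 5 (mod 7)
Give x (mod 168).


Moduli 8, 3, 7 are pairwise coprime; by CRT there is a unique solution modulo M = 8 · 3 · 7 = 168.
Solve pairwise, accumulating the modulus:
  Start with x ≡ 7 (mod 8).
  Combine with x ≡ 1 (mod 3): since gcd(8, 3) = 1, we get a unique residue mod 24.
    Write x = 7 + 8·t and substitute into x ≡ 1 (mod 3): 8·t ≡ 1 − 7 = -6 (mod 3).
    Reduce coefficients mod 3: 2·t ≡ 0 (mod 3).
    The inverse of 2 mod 3 is 2 (since 2·2 = 4 = 1·3 + 1), so t ≡ 2·0 = 0 ≡ 0 (mod 3).
    Then x = 7 + 8·0 = 7, valid modulo lcm(8, 3) = 24: x ≡ 7 (mod 24).
  Combine with x ≡ 5 (mod 7): since gcd(24, 7) = 1, we get a unique residue mod 168.
    Write x = 7 + 24·t and substitute into x ≡ 5 (mod 7): 24·t ≡ 5 − 7 = -2 (mod 7).
    Reduce coefficients mod 7: 3·t ≡ 5 (mod 7).
    The inverse of 3 mod 7 is 5 (since 3·5 = 15 = 2·7 + 1), so t ≡ 5·5 = 25 ≡ 4 (mod 7).
    Then x = 7 + 24·4 = 103, valid modulo lcm(24, 7) = 168: x ≡ 103 (mod 168).
Verify: 103 mod 8 = 7 ✓, 103 mod 3 = 1 ✓, 103 mod 7 = 5 ✓.

x ≡ 103 (mod 168).


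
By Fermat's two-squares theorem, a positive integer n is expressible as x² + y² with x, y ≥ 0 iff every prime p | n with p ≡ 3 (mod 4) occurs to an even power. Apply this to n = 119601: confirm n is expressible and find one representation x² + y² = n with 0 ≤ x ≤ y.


Step 1: Factor n = 119601 = 3^2 · 97 · 137.
Step 2: Check the mod-4 condition on each prime factor: 3 ≡ 3 (mod 4), exponent 2 (must be even); 97 ≡ 1 (mod 4), exponent 1; 137 ≡ 1 (mod 4), exponent 1.
All primes ≡ 3 (mod 4) appear to even exponent (or don't appear), so by the two-squares theorem n IS expressible as a sum of two squares.
Step 3: Build a representation. Group n = k² · m with k = 3 and m = 97 · 137 = 13289 (a product of primes ≡ 1 (mod 4)); a representation of m scales to one of n via (k·x)² + (k·y)² = k²(x² + y²). Each prime p ≡ 1 (mod 4) is itself a sum of two squares; find a² by testing p − a² for a perfect square:
  97: 97 − 1² = 96, 97 − 2² = 93, 97 − 3² = 88, 97 − 4² = 81 = 9² ⇒ 97 = 4² + 9².
  137: 137 − 1² = 136, 137 − 2² = 133, 137 − 3² = 128, 137 − 4² = 121 = 11² ⇒ 137 = 4² + 11².
  Combine using the Brahmagupta–Fibonacci identity (a² + b²)(c² + d²) = (ac − bd)² + (ad + bc)² = (ac + bd)² + (ad − bc)²:
  97 · 137 = 13289: from (4² + 9²)(4² + 11²), take (4·4 − 9·11, 4·11 + 9·4) = (16 − 99, 44 + 36) = (-83, 80); dropping signs (only squares matter) gives (83, 80); check 83² + 80² = 6889 + 6400 = 13289 ✓.
  Scale by k = 3: (3·83, 3·80) = (249, 240).
Step 4: Order so x ≤ y and verify: 240² + 249² = 57600 + 62001 = 119601 = n. ✓

n = 119601 = 240² + 249² (one valid representation with x ≤ y).


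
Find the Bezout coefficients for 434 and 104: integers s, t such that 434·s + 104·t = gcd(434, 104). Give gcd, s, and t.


Euclidean algorithm on (434, 104) — divide until remainder is 0:
  434 = 4 · 104 + 18
  104 = 5 · 18 + 14
  18 = 1 · 14 + 4
  14 = 3 · 4 + 2
  4 = 2 · 2 + 0
gcd(434, 104) = 2.
Track Bezout coefficients alongside the remainders: start with r₀ = 434 = a·1 + b·0 (s = 1, t = 0) and r₁ = 104 = a·0 + b·1 (s = 0, t = 1); each new remainder r_{k+1} = r_{k-1} − q_k·r_k inherits s_{k+1} = s_{k-1} − q_k·s_k, t_{k+1} = t_{k-1} − q_k·t_k, so r_k = a·s_k + b·t_k at every step:
  q = 4: r = 18, s = 1 − 4·0 = 1, t = 0 − 4·1 = -4  (check: 434·1 + 104·(-4) = 18)
  q = 5: r = 14, s = 0 − 5·1 = -5, t = 1 − 5·(-4) = 21  (check: 434·(-5) + 104·21 = 14)
  q = 1: r = 4, s = 1 − 1·(-5) = 6, t = -4 − 1·21 = -25  (check: 434·6 + 104·(-25) = 4)
  q = 3: r = 2, s = -5 − 3·6 = -23, t = 21 − 3·(-25) = 96  (check: 434·(-23) + 104·96 = 2)
The row with r = 2 (the gcd) gives the Bezout coefficients s = -23, t = 96.
Result: 434 · (-23) + 104 · (96) = 2.

gcd(434, 104) = 2; s = -23, t = 96 (check: 434·(-23) + 104·96 = 2).


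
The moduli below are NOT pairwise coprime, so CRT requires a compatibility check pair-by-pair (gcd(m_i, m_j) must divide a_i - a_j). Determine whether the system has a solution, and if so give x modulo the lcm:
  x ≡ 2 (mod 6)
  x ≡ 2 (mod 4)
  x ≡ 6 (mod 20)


Moduli 6, 4, 20 are not pairwise coprime, so CRT works modulo lcm(m_i) when all pairwise compatibility conditions hold.
Pairwise compatibility: gcd(m_i, m_j) must divide a_i - a_j for every pair.
Merge one congruence at a time:
  Start: x ≡ 2 (mod 6).
  Combine with x ≡ 2 (mod 4): gcd(6, 4) = 2; 2 - 2 = 0, which IS divisible by 2, so compatible.
    Write x = 2 + 6·t and substitute into x ≡ 2 (mod 4): 6·t ≡ 2 − 2 = 0 (mod 4).
    Divide the congruence (and modulus) by g = 2: 3·t ≡ 0 (mod 2).
    Reduce coefficients mod 2: 1·t ≡ 0 (mod 2).
    So t ≡ 0 (mod 2).
    Then x = 2 + 6·0 = 2, valid modulo lcm(6, 4) = 12: x ≡ 2 (mod 12).
  Combine with x ≡ 6 (mod 20): gcd(12, 20) = 4; 6 - 2 = 4, which IS divisible by 4, so compatible.
    Write x = 2 + 12·t and substitute into x ≡ 6 (mod 20): 12·t ≡ 6 − 2 = 4 (mod 20).
    Divide the congruence (and modulus) by g = 4: 3·t ≡ 1 (mod 5).
    The inverse of 3 mod 5 is 2 (since 3·2 = 6 = 1·5 + 1), so t ≡ 2·1 = 2 ≡ 2 (mod 5).
    Then x = 2 + 12·2 = 26, valid modulo lcm(12, 20) = 60: x ≡ 26 (mod 60).
Verify: 26 mod 6 = 2, 26 mod 4 = 2, 26 mod 20 = 6.

x ≡ 26 (mod 60).


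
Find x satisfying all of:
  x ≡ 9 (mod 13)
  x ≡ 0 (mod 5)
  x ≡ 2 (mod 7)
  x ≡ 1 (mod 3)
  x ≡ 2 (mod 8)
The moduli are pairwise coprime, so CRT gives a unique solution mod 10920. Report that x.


Product of moduli M = 13 · 5 · 7 · 3 · 8 = 10920.
Merge one congruence at a time:
  Start: x ≡ 9 (mod 13).
  Combine with x ≡ 0 (mod 5); new modulus lcm = 65.
    Write x = 9 + 13·t and substitute into x ≡ 0 (mod 5): 13·t ≡ 0 − 9 = -9 (mod 5).
    Reduce coefficients mod 5: 3·t ≡ 1 (mod 5).
    The inverse of 3 mod 5 is 2 (since 3·2 = 6 = 1·5 + 1), so t ≡ 2·1 = 2 ≡ 2 (mod 5).
    Then x = 9 + 13·2 = 35, valid modulo lcm(13, 5) = 65: x ≡ 35 (mod 65).
  Combine with x ≡ 2 (mod 7); new modulus lcm = 455.
    Write x = 35 + 65·t and substitute into x ≡ 2 (mod 7): 65·t ≡ 2 − 35 = -33 (mod 7).
    Reduce coefficients mod 7: 2·t ≡ 2 (mod 7).
    The inverse of 2 mod 7 is 4 (since 2·4 = 8 = 1·7 + 1), so t ≡ 4·2 = 8 ≡ 1 (mod 7).
    Then x = 35 + 65·1 = 100, valid modulo lcm(65, 7) = 455: x ≡ 100 (mod 455).
  Combine with x ≡ 1 (mod 3); new modulus lcm = 1365.
    Write x = 100 + 455·t and substitute into x ≡ 1 (mod 3): 455·t ≡ 1 − 100 = -99 (mod 3).
    Reduce coefficients mod 3: 2·t ≡ 0 (mod 3).
    The inverse of 2 mod 3 is 2 (since 2·2 = 4 = 1·3 + 1), so t ≡ 2·0 = 0 ≡ 0 (mod 3).
    Then x = 100 + 455·0 = 100, valid modulo lcm(455, 3) = 1365: x ≡ 100 (mod 1365).
  Combine with x ≡ 2 (mod 8); new modulus lcm = 10920.
    Write x = 100 + 1365·t and substitute into x ≡ 2 (mod 8): 1365·t ≡ 2 − 100 = -98 (mod 8).
    Reduce coefficients mod 8: 5·t ≡ 6 (mod 8).
    The inverse of 5 mod 8 is 5 (since 5·5 = 25 = 3·8 + 1), so t ≡ 5·6 = 30 ≡ 6 (mod 8).
    Then x = 100 + 1365·6 = 8290, valid modulo lcm(1365, 8) = 10920: x ≡ 8290 (mod 10920).
Verify against each original: 8290 mod 13 = 9, 8290 mod 5 = 0, 8290 mod 7 = 2, 8290 mod 3 = 1, 8290 mod 8 = 2.

x ≡ 8290 (mod 10920).


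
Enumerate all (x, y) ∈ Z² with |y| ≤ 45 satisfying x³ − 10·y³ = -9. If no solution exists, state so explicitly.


The equation is x³ - 10y³ = -9. For fixed y, x³ = 10·y³ − 9, so a solution requires the RHS to be a perfect cube.
Strategy: iterate y from -45 to 45, compute RHS = 10·y³ − 9, and check whether it is a (positive or negative) perfect cube.
Check small values of y:
  y = 0: RHS = -9 is not a perfect cube.
  y = 1: RHS = 1 = (1)³ ⇒ x = 1 works.
  y = -1: RHS = -19 is not a perfect cube.
  y = 2: RHS = 71 is not a perfect cube.
  y = -2: RHS = -89 is not a perfect cube.
  y = 3: RHS = 261 is not a perfect cube.
  y = -3: RHS = -279 is not a perfect cube.
Continuing the search up to |y| = 45 finds no further solutions beyond those listed.
Collected solutions: (1, 1).

Solutions (with |y| ≤ 45): (1, 1).


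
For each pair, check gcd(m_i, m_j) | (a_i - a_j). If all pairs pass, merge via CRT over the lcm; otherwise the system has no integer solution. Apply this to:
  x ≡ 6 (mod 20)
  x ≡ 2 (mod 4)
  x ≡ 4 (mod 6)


Moduli 20, 4, 6 are not pairwise coprime, so CRT works modulo lcm(m_i) when all pairwise compatibility conditions hold.
Pairwise compatibility: gcd(m_i, m_j) must divide a_i - a_j for every pair.
Merge one congruence at a time:
  Start: x ≡ 6 (mod 20).
  Combine with x ≡ 2 (mod 4): gcd(20, 4) = 4; 2 - 6 = -4, which IS divisible by 4, so compatible.
    Write x = 6 + 20·t and substitute into x ≡ 2 (mod 4): 20·t ≡ 2 − 6 = -4 (mod 4).
    Divide the congruence (and modulus) by g = 4: 5·t ≡ -1 (mod 1).
    Modulo 1 every t works; take t = 0.
    Then x = 6 + 20·0 = 6, valid modulo lcm(20, 4) = 20: x ≡ 6 (mod 20).
  Combine with x ≡ 4 (mod 6): gcd(20, 6) = 2; 4 - 6 = -2, which IS divisible by 2, so compatible.
    Write x = 6 + 20·t and substitute into x ≡ 4 (mod 6): 20·t ≡ 4 − 6 = -2 (mod 6).
    Divide the congruence (and modulus) by g = 2: 10·t ≡ -1 (mod 3).
    Reduce coefficients mod 3: 1·t ≡ 2 (mod 3).
    So t ≡ 2 (mod 3).
    Then x = 6 + 20·2 = 46, valid modulo lcm(20, 6) = 60: x ≡ 46 (mod 60).
Verify: 46 mod 20 = 6, 46 mod 4 = 2, 46 mod 6 = 4.

x ≡ 46 (mod 60).


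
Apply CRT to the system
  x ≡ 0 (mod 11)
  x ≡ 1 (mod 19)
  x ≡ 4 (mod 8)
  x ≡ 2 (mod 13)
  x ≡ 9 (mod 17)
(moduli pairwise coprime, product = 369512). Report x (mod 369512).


Product of moduli M = 11 · 19 · 8 · 13 · 17 = 369512.
Merge one congruence at a time:
  Start: x ≡ 0 (mod 11).
  Combine with x ≡ 1 (mod 19); new modulus lcm = 209.
    Write x = 0 + 11·t and substitute into x ≡ 1 (mod 19): 11·t ≡ 1 − 0 = 1 (mod 19).
    The inverse of 11 mod 19 is 7 (since 11·7 = 77 = 4·19 + 1), so t ≡ 7·1 = 7 ≡ 7 (mod 19).
    Then x = 0 + 11·7 = 77, valid modulo lcm(11, 19) = 209: x ≡ 77 (mod 209).
  Combine with x ≡ 4 (mod 8); new modulus lcm = 1672.
    Write x = 77 + 209·t and substitute into x ≡ 4 (mod 8): 209·t ≡ 4 − 77 = -73 (mod 8).
    Reduce coefficients mod 8: 1·t ≡ 7 (mod 8).
    So t ≡ 7 (mod 8).
    Then x = 77 + 209·7 = 1540, valid modulo lcm(209, 8) = 1672: x ≡ 1540 (mod 1672).
  Combine with x ≡ 2 (mod 13); new modulus lcm = 21736.
    Write x = 1540 + 1672·t and substitute into x ≡ 2 (mod 13): 1672·t ≡ 2 − 1540 = -1538 (mod 13).
    Reduce coefficients mod 13: 8·t ≡ 9 (mod 13).
    The inverse of 8 mod 13 is 5 (since 8·5 = 40 = 3·13 + 1), so t ≡ 5·9 = 45 ≡ 6 (mod 13).
    Then x = 1540 + 1672·6 = 11572, valid modulo lcm(1672, 13) = 21736: x ≡ 11572 (mod 21736).
  Combine with x ≡ 9 (mod 17); new modulus lcm = 369512.
    Write x = 11572 + 21736·t and substitute into x ≡ 9 (mod 17): 21736·t ≡ 9 − 11572 = -11563 (mod 17).
    Reduce coefficients mod 17: 10·t ≡ 14 (mod 17).
    The inverse of 10 mod 17 is 12 (since 10·12 = 120 = 7·17 + 1), so t ≡ 12·14 = 168 ≡ 15 (mod 17).
    Then x = 11572 + 21736·15 = 337612, valid modulo lcm(21736, 17) = 369512: x ≡ 337612 (mod 369512).
Verify against each original: 337612 mod 11 = 0, 337612 mod 19 = 1, 337612 mod 8 = 4, 337612 mod 13 = 2, 337612 mod 17 = 9.

x ≡ 337612 (mod 369512).


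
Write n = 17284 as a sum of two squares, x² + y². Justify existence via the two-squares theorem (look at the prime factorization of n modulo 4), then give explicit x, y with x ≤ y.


Step 1: Factor n = 17284 = 2^2 · 29 · 149.
Step 2: Check the mod-4 condition on each prime factor: 2 = 2 (special); 29 ≡ 1 (mod 4), exponent 1; 149 ≡ 1 (mod 4), exponent 1.
All primes ≡ 3 (mod 4) appear to even exponent (or don't appear), so by the two-squares theorem n IS expressible as a sum of two squares.
Step 3: Build a representation. Group n = k² · m with k = 2 and m = 29 · 149 = 4321 (a product of primes ≡ 1 (mod 4)); a representation of m scales to one of n via (k·x)² + (k·y)² = k²(x² + y²). Each prime p ≡ 1 (mod 4) is itself a sum of two squares; find a² by testing p − a² for a perfect square:
  29: 29 − 1² = 28, 29 − 2² = 25 = 5² ⇒ 29 = 2² + 5².
  149: 149 − 1² = 148, 149 − 2² = 145, 149 − 3² = 140, 149 − 4² = 133, 149 − 5² = 124, 149 − 6² = 113, 149 − 7² = 100 = 10² ⇒ 149 = 7² + 10².
  Combine using the Brahmagupta–Fibonacci identity (a² + b²)(c² + d²) = (ac − bd)² + (ad + bc)² = (ac + bd)² + (ad − bc)²:
  29 · 149 = 4321: from (2² + 5²)(7² + 10²), take (2·7 − 5·10, 2·10 + 5·7) = (14 − 50, 20 + 35) = (-36, 55); dropping signs (only squares matter) gives (36, 55); check 36² + 55² = 1296 + 3025 = 4321 ✓.
  Scale by k = 2: (2·36, 2·55) = (72, 110).
Step 4: Order so x ≤ y and verify: 72² + 110² = 5184 + 12100 = 17284 = n. ✓

n = 17284 = 72² + 110² (one valid representation with x ≤ y).


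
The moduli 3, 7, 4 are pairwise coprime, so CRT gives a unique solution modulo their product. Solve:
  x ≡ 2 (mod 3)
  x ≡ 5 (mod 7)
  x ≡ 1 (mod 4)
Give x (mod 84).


Moduli 3, 7, 4 are pairwise coprime; by CRT there is a unique solution modulo M = 3 · 7 · 4 = 84.
Solve pairwise, accumulating the modulus:
  Start with x ≡ 2 (mod 3).
  Combine with x ≡ 5 (mod 7): since gcd(3, 7) = 1, we get a unique residue mod 21.
    Write x = 2 + 3·t and substitute into x ≡ 5 (mod 7): 3·t ≡ 5 − 2 = 3 (mod 7).
    The inverse of 3 mod 7 is 5 (since 3·5 = 15 = 2·7 + 1), so t ≡ 5·3 = 15 ≡ 1 (mod 7).
    Then x = 2 + 3·1 = 5, valid modulo lcm(3, 7) = 21: x ≡ 5 (mod 21).
  Combine with x ≡ 1 (mod 4): since gcd(21, 4) = 1, we get a unique residue mod 84.
    Write x = 5 + 21·t and substitute into x ≡ 1 (mod 4): 21·t ≡ 1 − 5 = -4 (mod 4).
    Reduce coefficients mod 4: 1·t ≡ 0 (mod 4).
    So t ≡ 0 (mod 4).
    Then x = 5 + 21·0 = 5, valid modulo lcm(21, 4) = 84: x ≡ 5 (mod 84).
Verify: 5 mod 3 = 2 ✓, 5 mod 7 = 5 ✓, 5 mod 4 = 1 ✓.

x ≡ 5 (mod 84).


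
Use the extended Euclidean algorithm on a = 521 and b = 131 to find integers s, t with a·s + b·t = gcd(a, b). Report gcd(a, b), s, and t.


Euclidean algorithm on (521, 131) — divide until remainder is 0:
  521 = 3 · 131 + 128
  131 = 1 · 128 + 3
  128 = 42 · 3 + 2
  3 = 1 · 2 + 1
  2 = 2 · 1 + 0
gcd(521, 131) = 1.
Track Bezout coefficients alongside the remainders: start with r₀ = 521 = a·1 + b·0 (s = 1, t = 0) and r₁ = 131 = a·0 + b·1 (s = 0, t = 1); each new remainder r_{k+1} = r_{k-1} − q_k·r_k inherits s_{k+1} = s_{k-1} − q_k·s_k, t_{k+1} = t_{k-1} − q_k·t_k, so r_k = a·s_k + b·t_k at every step:
  q = 3: r = 128, s = 1 − 3·0 = 1, t = 0 − 3·1 = -3  (check: 521·1 + 131·(-3) = 128)
  q = 1: r = 3, s = 0 − 1·1 = -1, t = 1 − 1·(-3) = 4  (check: 521·(-1) + 131·4 = 3)
  q = 42: r = 2, s = 1 − 42·(-1) = 43, t = -3 − 42·4 = -171  (check: 521·43 + 131·(-171) = 2)
  q = 1: r = 1, s = -1 − 1·43 = -44, t = 4 − 1·(-171) = 175  (check: 521·(-44) + 131·175 = 1)
The row with r = 1 (the gcd) gives the Bezout coefficients s = -44, t = 175.
Result: 521 · (-44) + 131 · (175) = 1.

gcd(521, 131) = 1; s = -44, t = 175 (check: 521·(-44) + 131·175 = 1).


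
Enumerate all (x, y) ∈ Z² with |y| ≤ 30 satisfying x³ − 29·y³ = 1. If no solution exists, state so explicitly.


The equation is x³ - 29y³ = 1. For fixed y, x³ = 29·y³ + 1, so a solution requires the RHS to be a perfect cube.
Strategy: iterate y from -30 to 30, compute RHS = 29·y³ + 1, and check whether it is a (positive or negative) perfect cube.
Check small values of y:
  y = 0: RHS = 1 = (1)³ ⇒ x = 1 works.
  y = 1: RHS = 30 is not a perfect cube.
  y = -1: RHS = -28 is not a perfect cube.
  y = 2: RHS = 233 is not a perfect cube.
  y = -2: RHS = -231 is not a perfect cube.
  y = 3: RHS = 784 is not a perfect cube.
  y = -3: RHS = -782 is not a perfect cube.
Continuing the search up to |y| = 30 finds no further solutions beyond those listed.
Collected solutions: (1, 0).

Solutions (with |y| ≤ 30): (1, 0).


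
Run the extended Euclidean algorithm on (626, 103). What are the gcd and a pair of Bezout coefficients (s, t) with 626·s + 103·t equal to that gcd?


Euclidean algorithm on (626, 103) — divide until remainder is 0:
  626 = 6 · 103 + 8
  103 = 12 · 8 + 7
  8 = 1 · 7 + 1
  7 = 7 · 1 + 0
gcd(626, 103) = 1.
Track Bezout coefficients alongside the remainders: start with r₀ = 626 = a·1 + b·0 (s = 1, t = 0) and r₁ = 103 = a·0 + b·1 (s = 0, t = 1); each new remainder r_{k+1} = r_{k-1} − q_k·r_k inherits s_{k+1} = s_{k-1} − q_k·s_k, t_{k+1} = t_{k-1} − q_k·t_k, so r_k = a·s_k + b·t_k at every step:
  q = 6: r = 8, s = 1 − 6·0 = 1, t = 0 − 6·1 = -6  (check: 626·1 + 103·(-6) = 8)
  q = 12: r = 7, s = 0 − 12·1 = -12, t = 1 − 12·(-6) = 73  (check: 626·(-12) + 103·73 = 7)
  q = 1: r = 1, s = 1 − 1·(-12) = 13, t = -6 − 1·73 = -79  (check: 626·13 + 103·(-79) = 1)
The row with r = 1 (the gcd) gives the Bezout coefficients s = 13, t = -79.
Result: 626 · (13) + 103 · (-79) = 1.

gcd(626, 103) = 1; s = 13, t = -79 (check: 626·13 + 103·(-79) = 1).


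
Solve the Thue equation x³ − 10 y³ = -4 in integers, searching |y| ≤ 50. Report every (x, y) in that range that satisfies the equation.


The equation is x³ - 10y³ = -4. For fixed y, x³ = 10·y³ − 4, so a solution requires the RHS to be a perfect cube.
Strategy: iterate y from -50 to 50, compute RHS = 10·y³ − 4, and check whether it is a (positive or negative) perfect cube.
Check small values of y:
  y = 0: RHS = -4 is not a perfect cube.
  y = 1: RHS = 6 is not a perfect cube.
  y = -1: RHS = -14 is not a perfect cube.
  y = 2: RHS = 76 is not a perfect cube.
  y = -2: RHS = -84 is not a perfect cube.
  y = 3: RHS = 266 is not a perfect cube.
  y = -3: RHS = -274 is not a perfect cube.
Continuing the search up to |y| = 50 finds no solutions either.
No (x, y) in the scanned range satisfies the equation.

No integer solutions with |y| ≤ 50.


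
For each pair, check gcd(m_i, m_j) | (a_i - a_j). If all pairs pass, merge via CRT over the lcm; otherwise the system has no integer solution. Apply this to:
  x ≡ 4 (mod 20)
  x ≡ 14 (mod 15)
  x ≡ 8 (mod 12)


Moduli 20, 15, 12 are not pairwise coprime, so CRT works modulo lcm(m_i) when all pairwise compatibility conditions hold.
Pairwise compatibility: gcd(m_i, m_j) must divide a_i - a_j for every pair.
Merge one congruence at a time:
  Start: x ≡ 4 (mod 20).
  Combine with x ≡ 14 (mod 15): gcd(20, 15) = 5; 14 - 4 = 10, which IS divisible by 5, so compatible.
    Write x = 4 + 20·t and substitute into x ≡ 14 (mod 15): 20·t ≡ 14 − 4 = 10 (mod 15).
    Divide the congruence (and modulus) by g = 5: 4·t ≡ 2 (mod 3).
    Reduce coefficients mod 3: 1·t ≡ 2 (mod 3).
    So t ≡ 2 (mod 3).
    Then x = 4 + 20·2 = 44, valid modulo lcm(20, 15) = 60: x ≡ 44 (mod 60).
  Combine with x ≡ 8 (mod 12): gcd(60, 12) = 12; 8 - 44 = -36, which IS divisible by 12, so compatible.
    Write x = 44 + 60·t and substitute into x ≡ 8 (mod 12): 60·t ≡ 8 − 44 = -36 (mod 12).
    Divide the congruence (and modulus) by g = 12: 5·t ≡ -3 (mod 1).
    Modulo 1 every t works; take t = 0.
    Then x = 44 + 60·0 = 44, valid modulo lcm(60, 12) = 60: x ≡ 44 (mod 60).
Verify: 44 mod 20 = 4, 44 mod 15 = 14, 44 mod 12 = 8.

x ≡ 44 (mod 60).


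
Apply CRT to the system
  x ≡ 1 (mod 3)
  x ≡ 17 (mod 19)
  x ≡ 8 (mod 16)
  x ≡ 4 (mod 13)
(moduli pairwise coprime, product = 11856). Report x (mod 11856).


Product of moduli M = 3 · 19 · 16 · 13 = 11856.
Merge one congruence at a time:
  Start: x ≡ 1 (mod 3).
  Combine with x ≡ 17 (mod 19); new modulus lcm = 57.
    Write x = 1 + 3·t and substitute into x ≡ 17 (mod 19): 3·t ≡ 17 − 1 = 16 (mod 19).
    The inverse of 3 mod 19 is 13 (since 3·13 = 39 = 2·19 + 1), so t ≡ 13·16 = 208 ≡ 18 (mod 19).
    Then x = 1 + 3·18 = 55, valid modulo lcm(3, 19) = 57: x ≡ 55 (mod 57).
  Combine with x ≡ 8 (mod 16); new modulus lcm = 912.
    Write x = 55 + 57·t and substitute into x ≡ 8 (mod 16): 57·t ≡ 8 − 55 = -47 (mod 16).
    Reduce coefficients mod 16: 9·t ≡ 1 (mod 16).
    The inverse of 9 mod 16 is 9 (since 9·9 = 81 = 5·16 + 1), so t ≡ 9·1 = 9 ≡ 9 (mod 16).
    Then x = 55 + 57·9 = 568, valid modulo lcm(57, 16) = 912: x ≡ 568 (mod 912).
  Combine with x ≡ 4 (mod 13); new modulus lcm = 11856.
    Write x = 568 + 912·t and substitute into x ≡ 4 (mod 13): 912·t ≡ 4 − 568 = -564 (mod 13).
    Reduce coefficients mod 13: 2·t ≡ 8 (mod 13).
    The inverse of 2 mod 13 is 7 (since 2·7 = 14 = 1·13 + 1), so t ≡ 7·8 = 56 ≡ 4 (mod 13).
    Then x = 568 + 912·4 = 4216, valid modulo lcm(912, 13) = 11856: x ≡ 4216 (mod 11856).
Verify against each original: 4216 mod 3 = 1, 4216 mod 19 = 17, 4216 mod 16 = 8, 4216 mod 13 = 4.

x ≡ 4216 (mod 11856).


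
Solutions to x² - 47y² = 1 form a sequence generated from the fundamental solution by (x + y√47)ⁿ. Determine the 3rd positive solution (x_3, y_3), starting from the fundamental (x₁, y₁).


Step 1: Find the fundamental solution (x₁, y₁) of x² - 47y² = 1.
  Expand √47 as a continued fraction. a₀ = ⌊√47⌋ = 6; iterate m_{k+1} = d_k·a_k − m_k, d_{k+1} = (47 − m_{k+1}²)/d_k, a_{k+1} = ⌊(a₀ + m_{k+1})/d_{k+1}⌋ (starting m₀ = 0, d₀ = 1), with convergents p_k = a_k·p_{k-1} + p_{k-2}, q_k = a_k·q_{k-1} + q_{k-2} (p₋₁ = 1, q₋₁ = 0):
  k = 0: a₀ = 6; p₀/q₀ = 6/1; p₀² − 47·q₀² = 36 − 47 = -11.
  k = 1: m = 6, d = 11, a = ⌊(6 + 6)/11⌋ = 1; p/q = (1·6 + 1)/(1·1 + 0) = 7/1; p² − 47·q² = 49 − 47 = 2.
  k = 2: m = 5, d = 2, a = ⌊(6 + 5)/2⌋ = 5; p/q = (5·7 + 6)/(5·1 + 1) = 41/6; p² − 47·q² = 1681 − 1692 = -11.
  k = 3: m = 5, d = 11, a = ⌊(6 + 5)/11⌋ = 1; p/q = (1·41 + 7)/(1·6 + 1) = 48/7; p² − 47·q² = 2304 − 2303 = 1.
  The first convergent with p² − 47·q² = 1 gives the fundamental solution (x₁, y₁) = (48, 7).
Step 2: Apply the recurrence (x_{n+1}, y_{n+1}) = (x₁x_n + 47y₁y_n, x₁y_n + y₁x_n) repeatedly.
  From (x_1, y_1) = (48, 7): x_2 = 48·48 + 47·7·7 = 4607; y_2 = 48·7 + 7·48 = 672.
  From (x_2, y_2) = (4607, 672): x_3 = 48·4607 + 47·7·672 = 442224; y_3 = 48·672 + 7·4607 = 64505.
Step 3: Verify x_3² - 47·y_3² = 195562066176 - 195562066175 = 1 (should be 1). ✓

(x_1, y_1) = (48, 7); (x_3, y_3) = (442224, 64505).


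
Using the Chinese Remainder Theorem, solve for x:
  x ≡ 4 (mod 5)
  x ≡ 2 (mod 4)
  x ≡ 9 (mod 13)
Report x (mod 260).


Moduli 5, 4, 13 are pairwise coprime; by CRT there is a unique solution modulo M = 5 · 4 · 13 = 260.
Solve pairwise, accumulating the modulus:
  Start with x ≡ 4 (mod 5).
  Combine with x ≡ 2 (mod 4): since gcd(5, 4) = 1, we get a unique residue mod 20.
    Write x = 4 + 5·t and substitute into x ≡ 2 (mod 4): 5·t ≡ 2 − 4 = -2 (mod 4).
    Reduce coefficients mod 4: 1·t ≡ 2 (mod 4).
    So t ≡ 2 (mod 4).
    Then x = 4 + 5·2 = 14, valid modulo lcm(5, 4) = 20: x ≡ 14 (mod 20).
  Combine with x ≡ 9 (mod 13): since gcd(20, 13) = 1, we get a unique residue mod 260.
    Write x = 14 + 20·t and substitute into x ≡ 9 (mod 13): 20·t ≡ 9 − 14 = -5 (mod 13).
    Reduce coefficients mod 13: 7·t ≡ 8 (mod 13).
    The inverse of 7 mod 13 is 2 (since 7·2 = 14 = 1·13 + 1), so t ≡ 2·8 = 16 ≡ 3 (mod 13).
    Then x = 14 + 20·3 = 74, valid modulo lcm(20, 13) = 260: x ≡ 74 (mod 260).
Verify: 74 mod 5 = 4 ✓, 74 mod 4 = 2 ✓, 74 mod 13 = 9 ✓.

x ≡ 74 (mod 260).


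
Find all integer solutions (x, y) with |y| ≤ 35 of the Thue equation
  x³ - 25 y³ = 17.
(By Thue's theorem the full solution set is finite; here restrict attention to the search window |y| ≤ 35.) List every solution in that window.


The equation is x³ - 25y³ = 17. For fixed y, x³ = 25·y³ + 17, so a solution requires the RHS to be a perfect cube.
Strategy: iterate y from -35 to 35, compute RHS = 25·y³ + 17, and check whether it is a (positive or negative) perfect cube.
Check small values of y:
  y = 0: RHS = 17 is not a perfect cube.
  y = 1: RHS = 42 is not a perfect cube.
  y = -1: RHS = -8 = (-2)³ ⇒ x = -2 works.
  y = 2: RHS = 217 is not a perfect cube.
  y = -2: RHS = -183 is not a perfect cube.
  y = 3: RHS = 692 is not a perfect cube.
  y = -3: RHS = -658 is not a perfect cube.
Continuing the search up to |y| = 35 finds no further solutions beyond those listed.
Collected solutions: (-2, -1).

Solutions (with |y| ≤ 35): (-2, -1).


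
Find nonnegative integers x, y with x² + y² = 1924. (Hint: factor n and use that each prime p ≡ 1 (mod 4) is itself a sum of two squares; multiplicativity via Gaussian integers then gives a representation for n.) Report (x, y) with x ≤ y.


Step 1: Factor n = 1924 = 2^2 · 13 · 37.
Step 2: Check the mod-4 condition on each prime factor: 2 = 2 (special); 13 ≡ 1 (mod 4), exponent 1; 37 ≡ 1 (mod 4), exponent 1.
All primes ≡ 3 (mod 4) appear to even exponent (or don't appear), so by the two-squares theorem n IS expressible as a sum of two squares.
Step 3: Build a representation. Group n = k² · m with k = 2 and m = 13 · 37 = 481 (a product of primes ≡ 1 (mod 4)); a representation of m scales to one of n via (k·x)² + (k·y)² = k²(x² + y²). Each prime p ≡ 1 (mod 4) is itself a sum of two squares; find a² by testing p − a² for a perfect square:
  13: 13 − 1² = 12, 13 − 2² = 9 = 3² ⇒ 13 = 2² + 3².
  37: 37 − 1² = 36 = 6² ⇒ 37 = 1² + 6².
  Combine using the Brahmagupta–Fibonacci identity (a² + b²)(c² + d²) = (ac − bd)² + (ad + bc)² = (ac + bd)² + (ad − bc)²:
  13 · 37 = 481: from (2² + 3²)(1² + 6²), take (2·1 − 3·6, 2·6 + 3·1) = (2 − 18, 12 + 3) = (-16, 15); dropping signs (only squares matter) gives (16, 15); check 16² + 15² = 256 + 225 = 481 ✓.
  Scale by k = 2: (2·16, 2·15) = (32, 30).
Step 4: Order so x ≤ y and verify: 30² + 32² = 900 + 1024 = 1924 = n. ✓

n = 1924 = 30² + 32² (one valid representation with x ≤ y).


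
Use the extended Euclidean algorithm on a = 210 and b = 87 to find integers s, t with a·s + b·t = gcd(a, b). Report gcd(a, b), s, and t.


Euclidean algorithm on (210, 87) — divide until remainder is 0:
  210 = 2 · 87 + 36
  87 = 2 · 36 + 15
  36 = 2 · 15 + 6
  15 = 2 · 6 + 3
  6 = 2 · 3 + 0
gcd(210, 87) = 3.
Track Bezout coefficients alongside the remainders: start with r₀ = 210 = a·1 + b·0 (s = 1, t = 0) and r₁ = 87 = a·0 + b·1 (s = 0, t = 1); each new remainder r_{k+1} = r_{k-1} − q_k·r_k inherits s_{k+1} = s_{k-1} − q_k·s_k, t_{k+1} = t_{k-1} − q_k·t_k, so r_k = a·s_k + b·t_k at every step:
  q = 2: r = 36, s = 1 − 2·0 = 1, t = 0 − 2·1 = -2  (check: 210·1 + 87·(-2) = 36)
  q = 2: r = 15, s = 0 − 2·1 = -2, t = 1 − 2·(-2) = 5  (check: 210·(-2) + 87·5 = 15)
  q = 2: r = 6, s = 1 − 2·(-2) = 5, t = -2 − 2·5 = -12  (check: 210·5 + 87·(-12) = 6)
  q = 2: r = 3, s = -2 − 2·5 = -12, t = 5 − 2·(-12) = 29  (check: 210·(-12) + 87·29 = 3)
The row with r = 3 (the gcd) gives the Bezout coefficients s = -12, t = 29.
Result: 210 · (-12) + 87 · (29) = 3.

gcd(210, 87) = 3; s = -12, t = 29 (check: 210·(-12) + 87·29 = 3).


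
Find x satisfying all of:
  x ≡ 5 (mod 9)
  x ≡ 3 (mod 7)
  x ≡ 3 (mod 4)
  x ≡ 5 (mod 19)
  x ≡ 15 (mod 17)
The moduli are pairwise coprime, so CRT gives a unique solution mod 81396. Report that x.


Product of moduli M = 9 · 7 · 4 · 19 · 17 = 81396.
Merge one congruence at a time:
  Start: x ≡ 5 (mod 9).
  Combine with x ≡ 3 (mod 7); new modulus lcm = 63.
    Write x = 5 + 9·t and substitute into x ≡ 3 (mod 7): 9·t ≡ 3 − 5 = -2 (mod 7).
    Reduce coefficients mod 7: 2·t ≡ 5 (mod 7).
    The inverse of 2 mod 7 is 4 (since 2·4 = 8 = 1·7 + 1), so t ≡ 4·5 = 20 ≡ 6 (mod 7).
    Then x = 5 + 9·6 = 59, valid modulo lcm(9, 7) = 63: x ≡ 59 (mod 63).
  Combine with x ≡ 3 (mod 4); new modulus lcm = 252.
    Write x = 59 + 63·t and substitute into x ≡ 3 (mod 4): 63·t ≡ 3 − 59 = -56 (mod 4).
    Reduce coefficients mod 4: 3·t ≡ 0 (mod 4).
    The inverse of 3 mod 4 is 3 (since 3·3 = 9 = 2·4 + 1), so t ≡ 3·0 = 0 ≡ 0 (mod 4).
    Then x = 59 + 63·0 = 59, valid modulo lcm(63, 4) = 252: x ≡ 59 (mod 252).
  Combine with x ≡ 5 (mod 19); new modulus lcm = 4788.
    Write x = 59 + 252·t and substitute into x ≡ 5 (mod 19): 252·t ≡ 5 − 59 = -54 (mod 19).
    Reduce coefficients mod 19: 5·t ≡ 3 (mod 19).
    The inverse of 5 mod 19 is 4 (since 5·4 = 20 = 1·19 + 1), so t ≡ 4·3 = 12 ≡ 12 (mod 19).
    Then x = 59 + 252·12 = 3083, valid modulo lcm(252, 19) = 4788: x ≡ 3083 (mod 4788).
  Combine with x ≡ 15 (mod 17); new modulus lcm = 81396.
    Write x = 3083 + 4788·t and substitute into x ≡ 15 (mod 17): 4788·t ≡ 15 − 3083 = -3068 (mod 17).
    Reduce coefficients mod 17: 11·t ≡ 9 (mod 17).
    The inverse of 11 mod 17 is 14 (since 11·14 = 154 = 9·17 + 1), so t ≡ 14·9 = 126 ≡ 7 (mod 17).
    Then x = 3083 + 4788·7 = 36599, valid modulo lcm(4788, 17) = 81396: x ≡ 36599 (mod 81396).
Verify against each original: 36599 mod 9 = 5, 36599 mod 7 = 3, 36599 mod 4 = 3, 36599 mod 19 = 5, 36599 mod 17 = 15.

x ≡ 36599 (mod 81396).


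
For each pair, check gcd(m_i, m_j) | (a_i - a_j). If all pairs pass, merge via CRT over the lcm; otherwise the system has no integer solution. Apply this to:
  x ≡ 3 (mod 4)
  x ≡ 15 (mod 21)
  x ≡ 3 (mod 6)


Moduli 4, 21, 6 are not pairwise coprime, so CRT works modulo lcm(m_i) when all pairwise compatibility conditions hold.
Pairwise compatibility: gcd(m_i, m_j) must divide a_i - a_j for every pair.
Merge one congruence at a time:
  Start: x ≡ 3 (mod 4).
  Combine with x ≡ 15 (mod 21): gcd(4, 21) = 1; 15 - 3 = 12, which IS divisible by 1, so compatible.
    Write x = 3 + 4·t and substitute into x ≡ 15 (mod 21): 4·t ≡ 15 − 3 = 12 (mod 21).
    The inverse of 4 mod 21 is 16 (since 4·16 = 64 = 3·21 + 1), so t ≡ 16·12 = 192 ≡ 3 (mod 21).
    Then x = 3 + 4·3 = 15, valid modulo lcm(4, 21) = 84: x ≡ 15 (mod 84).
  Combine with x ≡ 3 (mod 6): gcd(84, 6) = 6; 3 - 15 = -12, which IS divisible by 6, so compatible.
    Write x = 15 + 84·t and substitute into x ≡ 3 (mod 6): 84·t ≡ 3 − 15 = -12 (mod 6).
    Divide the congruence (and modulus) by g = 6: 14·t ≡ -2 (mod 1).
    Modulo 1 every t works; take t = 0.
    Then x = 15 + 84·0 = 15, valid modulo lcm(84, 6) = 84: x ≡ 15 (mod 84).
Verify: 15 mod 4 = 3, 15 mod 21 = 15, 15 mod 6 = 3.

x ≡ 15 (mod 84).


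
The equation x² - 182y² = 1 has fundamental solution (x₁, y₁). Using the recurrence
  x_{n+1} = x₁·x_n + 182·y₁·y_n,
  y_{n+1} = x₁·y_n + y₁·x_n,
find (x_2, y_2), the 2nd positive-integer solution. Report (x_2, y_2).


Step 1: Find the fundamental solution (x₁, y₁) of x² - 182y² = 1.
  Expand √182 as a continued fraction. a₀ = ⌊√182⌋ = 13; iterate m_{k+1} = d_k·a_k − m_k, d_{k+1} = (182 − m_{k+1}²)/d_k, a_{k+1} = ⌊(a₀ + m_{k+1})/d_{k+1}⌋ (starting m₀ = 0, d₀ = 1), with convergents p_k = a_k·p_{k-1} + p_{k-2}, q_k = a_k·q_{k-1} + q_{k-2} (p₋₁ = 1, q₋₁ = 0):
  k = 0: a₀ = 13; p₀/q₀ = 13/1; p₀² − 182·q₀² = 169 − 182 = -13.
  k = 1: m = 13, d = 13, a = ⌊(13 + 13)/13⌋ = 2; p/q = (2·13 + 1)/(2·1 + 0) = 27/2; p² − 182·q² = 729 − 728 = 1.
  The first convergent with p² − 182·q² = 1 gives the fundamental solution (x₁, y₁) = (27, 2).
Step 2: Apply the recurrence (x_{n+1}, y_{n+1}) = (x₁x_n + 182y₁y_n, x₁y_n + y₁x_n) repeatedly.
  From (x_1, y_1) = (27, 2): x_2 = 27·27 + 182·2·2 = 1457; y_2 = 27·2 + 2·27 = 108.
Step 3: Verify x_2² - 182·y_2² = 2122849 - 2122848 = 1 (should be 1). ✓

(x_1, y_1) = (27, 2); (x_2, y_2) = (1457, 108).


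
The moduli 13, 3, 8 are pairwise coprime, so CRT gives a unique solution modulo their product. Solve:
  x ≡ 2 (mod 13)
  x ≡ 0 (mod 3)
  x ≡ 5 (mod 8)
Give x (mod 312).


Moduli 13, 3, 8 are pairwise coprime; by CRT there is a unique solution modulo M = 13 · 3 · 8 = 312.
Solve pairwise, accumulating the modulus:
  Start with x ≡ 2 (mod 13).
  Combine with x ≡ 0 (mod 3): since gcd(13, 3) = 1, we get a unique residue mod 39.
    Write x = 2 + 13·t and substitute into x ≡ 0 (mod 3): 13·t ≡ 0 − 2 = -2 (mod 3).
    Reduce coefficients mod 3: 1·t ≡ 1 (mod 3).
    So t ≡ 1 (mod 3).
    Then x = 2 + 13·1 = 15, valid modulo lcm(13, 3) = 39: x ≡ 15 (mod 39).
  Combine with x ≡ 5 (mod 8): since gcd(39, 8) = 1, we get a unique residue mod 312.
    Write x = 15 + 39·t and substitute into x ≡ 5 (mod 8): 39·t ≡ 5 − 15 = -10 (mod 8).
    Reduce coefficients mod 8: 7·t ≡ 6 (mod 8).
    The inverse of 7 mod 8 is 7 (since 7·7 = 49 = 6·8 + 1), so t ≡ 7·6 = 42 ≡ 2 (mod 8).
    Then x = 15 + 39·2 = 93, valid modulo lcm(39, 8) = 312: x ≡ 93 (mod 312).
Verify: 93 mod 13 = 2 ✓, 93 mod 3 = 0 ✓, 93 mod 8 = 5 ✓.

x ≡ 93 (mod 312).


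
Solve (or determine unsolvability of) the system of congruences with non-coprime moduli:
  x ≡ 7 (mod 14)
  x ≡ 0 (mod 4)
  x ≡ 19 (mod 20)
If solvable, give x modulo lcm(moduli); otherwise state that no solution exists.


Moduli 14, 4, 20 are not pairwise coprime, so CRT works modulo lcm(m_i) when all pairwise compatibility conditions hold.
Pairwise compatibility: gcd(m_i, m_j) must divide a_i - a_j for every pair.
Merge one congruence at a time:
  Start: x ≡ 7 (mod 14).
  Combine with x ≡ 0 (mod 4): gcd(14, 4) = 2, and 0 - 7 = -7 is NOT divisible by 2.
    ⇒ system is inconsistent (no integer solution).

No solution (the system is inconsistent).


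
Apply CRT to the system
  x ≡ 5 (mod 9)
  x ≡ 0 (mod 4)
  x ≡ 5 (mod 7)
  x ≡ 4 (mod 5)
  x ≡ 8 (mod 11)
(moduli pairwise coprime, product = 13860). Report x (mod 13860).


Product of moduli M = 9 · 4 · 7 · 5 · 11 = 13860.
Merge one congruence at a time:
  Start: x ≡ 5 (mod 9).
  Combine with x ≡ 0 (mod 4); new modulus lcm = 36.
    Write x = 5 + 9·t and substitute into x ≡ 0 (mod 4): 9·t ≡ 0 − 5 = -5 (mod 4).
    Reduce coefficients mod 4: 1·t ≡ 3 (mod 4).
    So t ≡ 3 (mod 4).
    Then x = 5 + 9·3 = 32, valid modulo lcm(9, 4) = 36: x ≡ 32 (mod 36).
  Combine with x ≡ 5 (mod 7); new modulus lcm = 252.
    Write x = 32 + 36·t and substitute into x ≡ 5 (mod 7): 36·t ≡ 5 − 32 = -27 (mod 7).
    Reduce coefficients mod 7: 1·t ≡ 1 (mod 7).
    So t ≡ 1 (mod 7).
    Then x = 32 + 36·1 = 68, valid modulo lcm(36, 7) = 252: x ≡ 68 (mod 252).
  Combine with x ≡ 4 (mod 5); new modulus lcm = 1260.
    Write x = 68 + 252·t and substitute into x ≡ 4 (mod 5): 252·t ≡ 4 − 68 = -64 (mod 5).
    Reduce coefficients mod 5: 2·t ≡ 1 (mod 5).
    The inverse of 2 mod 5 is 3 (since 2·3 = 6 = 1·5 + 1), so t ≡ 3·1 = 3 ≡ 3 (mod 5).
    Then x = 68 + 252·3 = 824, valid modulo lcm(252, 5) = 1260: x ≡ 824 (mod 1260).
  Combine with x ≡ 8 (mod 11); new modulus lcm = 13860.
    Write x = 824 + 1260·t and substitute into x ≡ 8 (mod 11): 1260·t ≡ 8 − 824 = -816 (mod 11).
    Reduce coefficients mod 11: 6·t ≡ 9 (mod 11).
    The inverse of 6 mod 11 is 2 (since 6·2 = 12 = 1·11 + 1), so t ≡ 2·9 = 18 ≡ 7 (mod 11).
    Then x = 824 + 1260·7 = 9644, valid modulo lcm(1260, 11) = 13860: x ≡ 9644 (mod 13860).
Verify against each original: 9644 mod 9 = 5, 9644 mod 4 = 0, 9644 mod 7 = 5, 9644 mod 5 = 4, 9644 mod 11 = 8.

x ≡ 9644 (mod 13860).


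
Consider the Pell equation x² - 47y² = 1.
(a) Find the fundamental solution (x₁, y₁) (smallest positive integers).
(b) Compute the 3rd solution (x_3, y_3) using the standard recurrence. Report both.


Step 1: Find the fundamental solution (x₁, y₁) of x² - 47y² = 1.
  Expand √47 as a continued fraction. a₀ = ⌊√47⌋ = 6; iterate m_{k+1} = d_k·a_k − m_k, d_{k+1} = (47 − m_{k+1}²)/d_k, a_{k+1} = ⌊(a₀ + m_{k+1})/d_{k+1}⌋ (starting m₀ = 0, d₀ = 1), with convergents p_k = a_k·p_{k-1} + p_{k-2}, q_k = a_k·q_{k-1} + q_{k-2} (p₋₁ = 1, q₋₁ = 0):
  k = 0: a₀ = 6; p₀/q₀ = 6/1; p₀² − 47·q₀² = 36 − 47 = -11.
  k = 1: m = 6, d = 11, a = ⌊(6 + 6)/11⌋ = 1; p/q = (1·6 + 1)/(1·1 + 0) = 7/1; p² − 47·q² = 49 − 47 = 2.
  k = 2: m = 5, d = 2, a = ⌊(6 + 5)/2⌋ = 5; p/q = (5·7 + 6)/(5·1 + 1) = 41/6; p² − 47·q² = 1681 − 1692 = -11.
  k = 3: m = 5, d = 11, a = ⌊(6 + 5)/11⌋ = 1; p/q = (1·41 + 7)/(1·6 + 1) = 48/7; p² − 47·q² = 2304 − 2303 = 1.
  The first convergent with p² − 47·q² = 1 gives the fundamental solution (x₁, y₁) = (48, 7).
Step 2: Apply the recurrence (x_{n+1}, y_{n+1}) = (x₁x_n + 47y₁y_n, x₁y_n + y₁x_n) repeatedly.
  From (x_1, y_1) = (48, 7): x_2 = 48·48 + 47·7·7 = 4607; y_2 = 48·7 + 7·48 = 672.
  From (x_2, y_2) = (4607, 672): x_3 = 48·4607 + 47·7·672 = 442224; y_3 = 48·672 + 7·4607 = 64505.
Step 3: Verify x_3² - 47·y_3² = 195562066176 - 195562066175 = 1 (should be 1). ✓

(x_1, y_1) = (48, 7); (x_3, y_3) = (442224, 64505).


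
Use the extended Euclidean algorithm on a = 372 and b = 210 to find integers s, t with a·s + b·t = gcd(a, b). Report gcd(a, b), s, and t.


Euclidean algorithm on (372, 210) — divide until remainder is 0:
  372 = 1 · 210 + 162
  210 = 1 · 162 + 48
  162 = 3 · 48 + 18
  48 = 2 · 18 + 12
  18 = 1 · 12 + 6
  12 = 2 · 6 + 0
gcd(372, 210) = 6.
Track Bezout coefficients alongside the remainders: start with r₀ = 372 = a·1 + b·0 (s = 1, t = 0) and r₁ = 210 = a·0 + b·1 (s = 0, t = 1); each new remainder r_{k+1} = r_{k-1} − q_k·r_k inherits s_{k+1} = s_{k-1} − q_k·s_k, t_{k+1} = t_{k-1} − q_k·t_k, so r_k = a·s_k + b·t_k at every step:
  q = 1: r = 162, s = 1 − 1·0 = 1, t = 0 − 1·1 = -1  (check: 372·1 + 210·(-1) = 162)
  q = 1: r = 48, s = 0 − 1·1 = -1, t = 1 − 1·(-1) = 2  (check: 372·(-1) + 210·2 = 48)
  q = 3: r = 18, s = 1 − 3·(-1) = 4, t = -1 − 3·2 = -7  (check: 372·4 + 210·(-7) = 18)
  q = 2: r = 12, s = -1 − 2·4 = -9, t = 2 − 2·(-7) = 16  (check: 372·(-9) + 210·16 = 12)
  q = 1: r = 6, s = 4 − 1·(-9) = 13, t = -7 − 1·16 = -23  (check: 372·13 + 210·(-23) = 6)
The row with r = 6 (the gcd) gives the Bezout coefficients s = 13, t = -23.
Result: 372 · (13) + 210 · (-23) = 6.

gcd(372, 210) = 6; s = 13, t = -23 (check: 372·13 + 210·(-23) = 6).


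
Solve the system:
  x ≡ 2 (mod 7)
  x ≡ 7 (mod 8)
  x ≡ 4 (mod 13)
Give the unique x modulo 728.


Moduli 7, 8, 13 are pairwise coprime; by CRT there is a unique solution modulo M = 7 · 8 · 13 = 728.
Solve pairwise, accumulating the modulus:
  Start with x ≡ 2 (mod 7).
  Combine with x ≡ 7 (mod 8): since gcd(7, 8) = 1, we get a unique residue mod 56.
    Write x = 2 + 7·t and substitute into x ≡ 7 (mod 8): 7·t ≡ 7 − 2 = 5 (mod 8).
    The inverse of 7 mod 8 is 7 (since 7·7 = 49 = 6·8 + 1), so t ≡ 7·5 = 35 ≡ 3 (mod 8).
    Then x = 2 + 7·3 = 23, valid modulo lcm(7, 8) = 56: x ≡ 23 (mod 56).
  Combine with x ≡ 4 (mod 13): since gcd(56, 13) = 1, we get a unique residue mod 728.
    Write x = 23 + 56·t and substitute into x ≡ 4 (mod 13): 56·t ≡ 4 − 23 = -19 (mod 13).
    Reduce coefficients mod 13: 4·t ≡ 7 (mod 13).
    The inverse of 4 mod 13 is 10 (since 4·10 = 40 = 3·13 + 1), so t ≡ 10·7 = 70 ≡ 5 (mod 13).
    Then x = 23 + 56·5 = 303, valid modulo lcm(56, 13) = 728: x ≡ 303 (mod 728).
Verify: 303 mod 7 = 2 ✓, 303 mod 8 = 7 ✓, 303 mod 13 = 4 ✓.

x ≡ 303 (mod 728).


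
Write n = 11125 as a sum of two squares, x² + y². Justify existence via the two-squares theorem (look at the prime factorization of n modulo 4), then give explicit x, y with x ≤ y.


Step 1: Factor n = 11125 = 5^3 · 89.
Step 2: Check the mod-4 condition on each prime factor: 5 ≡ 1 (mod 4), exponent 3; 89 ≡ 1 (mod 4), exponent 1.
All primes ≡ 3 (mod 4) appear to even exponent (or don't appear), so by the two-squares theorem n IS expressible as a sum of two squares.
Step 3: Build a representation. Group n = k² · m with k = 5 and m = 5 · 89 = 445 (a product of primes ≡ 1 (mod 4)); a representation of m scales to one of n via (k·x)² + (k·y)² = k²(x² + y²). Each prime p ≡ 1 (mod 4) is itself a sum of two squares; find a² by testing p − a² for a perfect square:
  5: 5 − 1² = 4 = 2² ⇒ 5 = 1² + 2².
  89: 89 − 1² = 88, 89 − 2² = 85, 89 − 3² = 80, 89 − 4² = 73, 89 − 5² = 64 = 8² ⇒ 89 = 5² + 8².
  Combine using the Brahmagupta–Fibonacci identity (a² + b²)(c² + d²) = (ac − bd)² + (ad + bc)² = (ac + bd)² + (ad − bc)²:
  5 · 89 = 445: from (1² + 2²)(5² + 8²), take (1·5 − 2·8, 1·8 + 2·5) = (5 − 16, 8 + 10) = (-11, 18); dropping signs (only squares matter) gives (11, 18); check 11² + 18² = 121 + 324 = 445 ✓.
  Scale by k = 5: (5·11, 5·18) = (55, 90).
Step 4: Order so x ≤ y and verify: 55² + 90² = 3025 + 8100 = 11125 = n. ✓

n = 11125 = 55² + 90² (one valid representation with x ≤ y).
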